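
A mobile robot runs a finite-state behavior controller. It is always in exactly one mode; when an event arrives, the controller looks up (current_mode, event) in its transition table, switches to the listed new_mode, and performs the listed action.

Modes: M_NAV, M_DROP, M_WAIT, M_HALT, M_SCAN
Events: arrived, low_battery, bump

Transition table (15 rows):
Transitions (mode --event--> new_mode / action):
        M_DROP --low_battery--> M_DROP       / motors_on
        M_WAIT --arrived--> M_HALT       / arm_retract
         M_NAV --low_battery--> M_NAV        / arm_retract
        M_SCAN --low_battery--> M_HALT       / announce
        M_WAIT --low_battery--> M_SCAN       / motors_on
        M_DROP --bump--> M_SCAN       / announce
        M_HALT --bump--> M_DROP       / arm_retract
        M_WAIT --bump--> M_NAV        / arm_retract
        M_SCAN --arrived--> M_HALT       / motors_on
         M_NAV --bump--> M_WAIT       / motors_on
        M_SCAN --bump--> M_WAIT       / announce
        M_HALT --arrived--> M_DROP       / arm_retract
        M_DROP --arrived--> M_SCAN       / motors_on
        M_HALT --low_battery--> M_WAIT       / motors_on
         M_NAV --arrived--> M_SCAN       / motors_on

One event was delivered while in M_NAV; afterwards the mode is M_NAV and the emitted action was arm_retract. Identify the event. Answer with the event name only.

try arrived: (M_NAV, arrived) → (M_SCAN, motors_on)
try low_battery: (M_NAV, low_battery) → (M_NAV, arm_retract)  ← matches
try bump: (M_NAV, bump) → (M_WAIT, motors_on)

low_battery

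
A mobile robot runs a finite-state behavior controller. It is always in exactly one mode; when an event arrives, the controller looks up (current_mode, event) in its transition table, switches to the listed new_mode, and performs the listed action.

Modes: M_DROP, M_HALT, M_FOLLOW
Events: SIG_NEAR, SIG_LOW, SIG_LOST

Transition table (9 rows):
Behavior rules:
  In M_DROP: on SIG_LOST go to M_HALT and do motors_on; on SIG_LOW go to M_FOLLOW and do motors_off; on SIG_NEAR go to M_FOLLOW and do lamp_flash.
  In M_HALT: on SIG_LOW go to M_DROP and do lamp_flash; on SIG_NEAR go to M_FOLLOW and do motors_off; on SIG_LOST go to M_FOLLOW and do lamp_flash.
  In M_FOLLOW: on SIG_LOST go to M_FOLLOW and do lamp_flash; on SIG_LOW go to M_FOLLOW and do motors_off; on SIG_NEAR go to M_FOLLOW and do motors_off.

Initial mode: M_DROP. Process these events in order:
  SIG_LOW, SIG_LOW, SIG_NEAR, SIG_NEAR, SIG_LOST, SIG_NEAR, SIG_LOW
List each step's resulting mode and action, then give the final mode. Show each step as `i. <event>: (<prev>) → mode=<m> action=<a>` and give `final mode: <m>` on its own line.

1. SIG_LOW: (M_DROP) → mode=M_FOLLOW action=motors_off
2. SIG_LOW: (M_FOLLOW) → mode=M_FOLLOW action=motors_off
3. SIG_NEAR: (M_FOLLOW) → mode=M_FOLLOW action=motors_off
4. SIG_NEAR: (M_FOLLOW) → mode=M_FOLLOW action=motors_off
5. SIG_LOST: (M_FOLLOW) → mode=M_FOLLOW action=lamp_flash
6. SIG_NEAR: (M_FOLLOW) → mode=M_FOLLOW action=motors_off
7. SIG_LOW: (M_FOLLOW) → mode=M_FOLLOW action=motors_off

final mode: M_FOLLOW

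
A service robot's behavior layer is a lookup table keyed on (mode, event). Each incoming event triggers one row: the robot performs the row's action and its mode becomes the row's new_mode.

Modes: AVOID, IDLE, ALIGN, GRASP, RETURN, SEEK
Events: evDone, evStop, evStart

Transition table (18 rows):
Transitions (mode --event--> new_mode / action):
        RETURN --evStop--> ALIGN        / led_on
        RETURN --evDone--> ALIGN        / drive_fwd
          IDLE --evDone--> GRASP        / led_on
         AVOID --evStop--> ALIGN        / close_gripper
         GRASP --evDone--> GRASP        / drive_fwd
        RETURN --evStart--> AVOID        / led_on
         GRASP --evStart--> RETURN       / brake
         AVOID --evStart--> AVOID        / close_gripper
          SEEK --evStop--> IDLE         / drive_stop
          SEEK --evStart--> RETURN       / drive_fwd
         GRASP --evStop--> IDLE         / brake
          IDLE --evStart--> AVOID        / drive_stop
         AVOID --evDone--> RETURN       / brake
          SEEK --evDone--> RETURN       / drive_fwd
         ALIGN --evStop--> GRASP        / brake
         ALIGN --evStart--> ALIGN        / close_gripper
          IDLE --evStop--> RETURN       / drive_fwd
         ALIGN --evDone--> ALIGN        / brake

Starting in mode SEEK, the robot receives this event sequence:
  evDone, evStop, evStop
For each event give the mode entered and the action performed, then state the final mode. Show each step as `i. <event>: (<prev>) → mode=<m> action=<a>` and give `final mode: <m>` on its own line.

final mode: GRASP

1. evDone: (SEEK) → mode=RETURN action=drive_fwd
2. evStop: (RETURN) → mode=ALIGN action=led_on
3. evStop: (ALIGN) → mode=GRASP action=brake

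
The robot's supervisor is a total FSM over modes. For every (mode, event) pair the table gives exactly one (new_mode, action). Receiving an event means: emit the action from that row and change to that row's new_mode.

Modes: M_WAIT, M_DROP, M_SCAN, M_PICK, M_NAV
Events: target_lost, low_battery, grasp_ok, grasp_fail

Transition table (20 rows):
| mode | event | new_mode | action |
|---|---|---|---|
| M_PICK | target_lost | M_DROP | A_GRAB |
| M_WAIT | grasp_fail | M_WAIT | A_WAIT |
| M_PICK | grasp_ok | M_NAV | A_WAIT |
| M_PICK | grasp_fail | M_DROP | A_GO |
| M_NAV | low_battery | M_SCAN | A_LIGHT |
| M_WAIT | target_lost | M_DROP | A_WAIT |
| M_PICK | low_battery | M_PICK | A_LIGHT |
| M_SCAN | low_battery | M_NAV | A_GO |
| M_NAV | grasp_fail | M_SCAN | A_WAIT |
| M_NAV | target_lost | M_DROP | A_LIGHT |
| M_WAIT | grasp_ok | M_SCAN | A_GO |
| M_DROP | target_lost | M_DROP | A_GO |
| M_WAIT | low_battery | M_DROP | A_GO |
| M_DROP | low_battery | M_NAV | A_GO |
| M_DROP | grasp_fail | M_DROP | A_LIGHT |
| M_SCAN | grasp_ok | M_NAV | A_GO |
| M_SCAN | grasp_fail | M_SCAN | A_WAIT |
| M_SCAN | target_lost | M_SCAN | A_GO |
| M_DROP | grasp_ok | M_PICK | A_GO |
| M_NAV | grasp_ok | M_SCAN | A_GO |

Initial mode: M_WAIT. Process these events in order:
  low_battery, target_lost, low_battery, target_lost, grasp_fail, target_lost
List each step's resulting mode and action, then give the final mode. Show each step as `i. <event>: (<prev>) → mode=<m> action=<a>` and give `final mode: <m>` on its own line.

final mode: M_DROP

1. low_battery: (M_WAIT) → mode=M_DROP action=A_GO
2. target_lost: (M_DROP) → mode=M_DROP action=A_GO
3. low_battery: (M_DROP) → mode=M_NAV action=A_GO
4. target_lost: (M_NAV) → mode=M_DROP action=A_LIGHT
5. grasp_fail: (M_DROP) → mode=M_DROP action=A_LIGHT
6. target_lost: (M_DROP) → mode=M_DROP action=A_GO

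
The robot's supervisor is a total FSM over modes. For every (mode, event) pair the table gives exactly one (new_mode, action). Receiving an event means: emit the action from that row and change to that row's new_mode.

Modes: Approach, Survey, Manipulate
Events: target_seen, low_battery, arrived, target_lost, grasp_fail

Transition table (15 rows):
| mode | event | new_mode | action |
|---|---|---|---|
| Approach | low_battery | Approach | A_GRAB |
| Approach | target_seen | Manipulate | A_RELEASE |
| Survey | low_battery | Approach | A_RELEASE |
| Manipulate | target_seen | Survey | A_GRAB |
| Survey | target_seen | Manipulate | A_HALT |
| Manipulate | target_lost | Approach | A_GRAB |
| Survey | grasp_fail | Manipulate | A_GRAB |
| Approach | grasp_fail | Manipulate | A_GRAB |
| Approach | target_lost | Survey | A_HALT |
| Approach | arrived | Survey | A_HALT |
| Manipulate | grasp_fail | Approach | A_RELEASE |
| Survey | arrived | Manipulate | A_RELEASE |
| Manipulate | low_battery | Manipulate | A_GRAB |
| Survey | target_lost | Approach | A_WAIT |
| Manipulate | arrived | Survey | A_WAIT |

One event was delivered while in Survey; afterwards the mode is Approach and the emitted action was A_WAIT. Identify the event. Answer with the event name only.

try target_seen: (Survey, target_seen) → (Manipulate, A_HALT)
try low_battery: (Survey, low_battery) → (Approach, A_RELEASE)
try arrived: (Survey, arrived) → (Manipulate, A_RELEASE)
try target_lost: (Survey, target_lost) → (Approach, A_WAIT)  ← matches
try grasp_fail: (Survey, grasp_fail) → (Manipulate, A_GRAB)

target_lost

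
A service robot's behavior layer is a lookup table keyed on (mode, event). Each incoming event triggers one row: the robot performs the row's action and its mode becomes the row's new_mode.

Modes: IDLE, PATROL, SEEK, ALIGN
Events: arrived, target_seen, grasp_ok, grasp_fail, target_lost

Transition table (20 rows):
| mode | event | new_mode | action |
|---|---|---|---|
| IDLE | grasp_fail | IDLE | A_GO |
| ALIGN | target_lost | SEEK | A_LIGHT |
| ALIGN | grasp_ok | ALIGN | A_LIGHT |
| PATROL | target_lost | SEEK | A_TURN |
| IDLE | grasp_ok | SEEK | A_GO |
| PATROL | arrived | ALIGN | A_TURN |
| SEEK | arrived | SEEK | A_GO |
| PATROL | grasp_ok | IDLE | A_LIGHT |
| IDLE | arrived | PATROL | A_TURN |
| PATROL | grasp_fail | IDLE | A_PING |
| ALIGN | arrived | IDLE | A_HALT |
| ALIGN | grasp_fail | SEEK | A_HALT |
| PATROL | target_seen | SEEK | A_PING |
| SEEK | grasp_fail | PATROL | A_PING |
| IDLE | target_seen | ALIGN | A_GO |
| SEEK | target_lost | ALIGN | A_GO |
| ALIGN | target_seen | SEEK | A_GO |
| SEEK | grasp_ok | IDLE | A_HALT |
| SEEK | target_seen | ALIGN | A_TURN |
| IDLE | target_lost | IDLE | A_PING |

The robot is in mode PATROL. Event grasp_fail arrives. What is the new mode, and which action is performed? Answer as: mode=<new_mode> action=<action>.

current mode = PATROL; filter table to that mode:
  (PATROL, target_lost) → (SEEK, A_TURN)
  (PATROL, arrived) → (ALIGN, A_TURN)
  (PATROL, grasp_ok) → (IDLE, A_LIGHT)
  (PATROL, grasp_fail) → (IDLE, A_PING)  ← event matches
  (PATROL, target_seen) → (SEEK, A_PING)
event = grasp_fail selects (IDLE, A_PING)

mode=IDLE action=A_PING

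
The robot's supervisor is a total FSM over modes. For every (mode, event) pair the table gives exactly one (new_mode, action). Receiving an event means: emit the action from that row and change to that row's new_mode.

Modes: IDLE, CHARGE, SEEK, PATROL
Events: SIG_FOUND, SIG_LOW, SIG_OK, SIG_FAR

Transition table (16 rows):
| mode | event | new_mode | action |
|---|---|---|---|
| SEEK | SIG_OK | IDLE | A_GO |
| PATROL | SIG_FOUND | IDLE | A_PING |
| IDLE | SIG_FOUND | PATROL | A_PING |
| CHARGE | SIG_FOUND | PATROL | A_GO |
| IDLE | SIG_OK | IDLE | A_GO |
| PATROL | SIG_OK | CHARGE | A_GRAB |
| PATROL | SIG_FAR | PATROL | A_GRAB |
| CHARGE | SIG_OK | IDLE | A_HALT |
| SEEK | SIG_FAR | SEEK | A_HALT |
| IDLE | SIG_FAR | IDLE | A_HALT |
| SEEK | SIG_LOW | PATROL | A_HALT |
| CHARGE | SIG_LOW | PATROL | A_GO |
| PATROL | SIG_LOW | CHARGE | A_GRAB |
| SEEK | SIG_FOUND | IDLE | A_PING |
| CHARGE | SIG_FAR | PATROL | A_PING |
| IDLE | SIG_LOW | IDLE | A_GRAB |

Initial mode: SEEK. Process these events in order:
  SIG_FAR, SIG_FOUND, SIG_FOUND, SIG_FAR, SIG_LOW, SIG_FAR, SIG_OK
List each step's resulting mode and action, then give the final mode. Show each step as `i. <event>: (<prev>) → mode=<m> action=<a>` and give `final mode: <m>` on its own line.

1. SIG_FAR: (SEEK) → mode=SEEK action=A_HALT
2. SIG_FOUND: (SEEK) → mode=IDLE action=A_PING
3. SIG_FOUND: (IDLE) → mode=PATROL action=A_PING
4. SIG_FAR: (PATROL) → mode=PATROL action=A_GRAB
5. SIG_LOW: (PATROL) → mode=CHARGE action=A_GRAB
6. SIG_FAR: (CHARGE) → mode=PATROL action=A_PING
7. SIG_OK: (PATROL) → mode=CHARGE action=A_GRAB

final mode: CHARGE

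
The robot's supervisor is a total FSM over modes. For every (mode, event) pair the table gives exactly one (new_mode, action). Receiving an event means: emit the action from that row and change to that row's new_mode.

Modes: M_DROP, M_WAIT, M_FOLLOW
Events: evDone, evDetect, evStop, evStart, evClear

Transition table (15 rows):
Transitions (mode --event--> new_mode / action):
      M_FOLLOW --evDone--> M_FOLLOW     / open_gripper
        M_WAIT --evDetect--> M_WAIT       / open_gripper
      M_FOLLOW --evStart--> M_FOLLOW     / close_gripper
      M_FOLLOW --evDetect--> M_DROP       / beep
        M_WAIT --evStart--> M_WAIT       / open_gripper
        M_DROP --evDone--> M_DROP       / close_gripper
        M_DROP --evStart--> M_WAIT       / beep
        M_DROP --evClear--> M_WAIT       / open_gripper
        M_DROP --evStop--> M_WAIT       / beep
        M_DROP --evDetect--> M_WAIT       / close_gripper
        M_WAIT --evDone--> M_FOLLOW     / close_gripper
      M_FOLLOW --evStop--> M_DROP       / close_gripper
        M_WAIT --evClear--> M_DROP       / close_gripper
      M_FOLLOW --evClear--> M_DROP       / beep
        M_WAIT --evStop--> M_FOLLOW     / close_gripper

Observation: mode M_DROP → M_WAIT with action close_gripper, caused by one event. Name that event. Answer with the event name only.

evDetect

try evDone: (M_DROP, evDone) → (M_DROP, close_gripper)
try evDetect: (M_DROP, evDetect) → (M_WAIT, close_gripper)  ← matches
try evStop: (M_DROP, evStop) → (M_WAIT, beep)
try evStart: (M_DROP, evStart) → (M_WAIT, beep)
try evClear: (M_DROP, evClear) → (M_WAIT, open_gripper)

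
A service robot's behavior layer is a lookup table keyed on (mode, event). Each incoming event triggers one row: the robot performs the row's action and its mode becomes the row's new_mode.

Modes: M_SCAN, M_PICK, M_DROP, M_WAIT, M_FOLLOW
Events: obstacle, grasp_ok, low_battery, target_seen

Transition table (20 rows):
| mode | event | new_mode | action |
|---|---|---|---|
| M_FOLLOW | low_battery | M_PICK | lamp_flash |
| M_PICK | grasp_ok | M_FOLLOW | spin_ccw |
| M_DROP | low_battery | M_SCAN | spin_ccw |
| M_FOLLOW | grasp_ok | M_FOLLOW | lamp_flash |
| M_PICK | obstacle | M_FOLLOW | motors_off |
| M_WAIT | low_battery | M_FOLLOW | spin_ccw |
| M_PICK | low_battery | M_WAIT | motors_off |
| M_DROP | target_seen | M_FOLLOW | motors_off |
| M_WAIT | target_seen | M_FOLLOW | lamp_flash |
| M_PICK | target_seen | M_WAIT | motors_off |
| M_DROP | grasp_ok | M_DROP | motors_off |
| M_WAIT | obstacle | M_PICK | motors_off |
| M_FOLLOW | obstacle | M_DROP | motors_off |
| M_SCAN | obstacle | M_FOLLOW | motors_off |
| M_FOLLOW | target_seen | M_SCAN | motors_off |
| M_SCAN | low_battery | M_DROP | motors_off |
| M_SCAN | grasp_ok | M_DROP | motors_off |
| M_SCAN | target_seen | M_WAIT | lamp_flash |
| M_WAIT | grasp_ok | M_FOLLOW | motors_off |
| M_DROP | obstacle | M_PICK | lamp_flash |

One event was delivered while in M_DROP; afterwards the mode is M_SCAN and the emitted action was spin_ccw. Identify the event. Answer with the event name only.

low_battery

try obstacle: (M_DROP, obstacle) → (M_PICK, lamp_flash)
try grasp_ok: (M_DROP, grasp_ok) → (M_DROP, motors_off)
try low_battery: (M_DROP, low_battery) → (M_SCAN, spin_ccw)  ← matches
try target_seen: (M_DROP, target_seen) → (M_FOLLOW, motors_off)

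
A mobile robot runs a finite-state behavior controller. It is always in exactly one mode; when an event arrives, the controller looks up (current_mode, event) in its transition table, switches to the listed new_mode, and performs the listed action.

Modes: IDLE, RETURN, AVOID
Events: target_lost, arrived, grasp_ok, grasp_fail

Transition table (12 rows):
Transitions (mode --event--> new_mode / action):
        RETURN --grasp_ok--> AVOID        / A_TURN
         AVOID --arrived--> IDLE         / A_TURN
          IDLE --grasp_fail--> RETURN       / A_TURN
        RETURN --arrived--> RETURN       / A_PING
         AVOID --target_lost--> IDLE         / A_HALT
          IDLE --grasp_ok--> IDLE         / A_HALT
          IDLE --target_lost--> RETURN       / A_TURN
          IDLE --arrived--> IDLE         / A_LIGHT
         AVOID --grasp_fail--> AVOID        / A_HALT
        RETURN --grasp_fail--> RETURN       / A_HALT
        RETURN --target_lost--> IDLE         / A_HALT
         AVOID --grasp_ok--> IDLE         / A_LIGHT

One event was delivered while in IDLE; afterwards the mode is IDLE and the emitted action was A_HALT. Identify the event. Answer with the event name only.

grasp_ok

try target_lost: (IDLE, target_lost) → (RETURN, A_TURN)
try arrived: (IDLE, arrived) → (IDLE, A_LIGHT)
try grasp_ok: (IDLE, grasp_ok) → (IDLE, A_HALT)  ← matches
try grasp_fail: (IDLE, grasp_fail) → (RETURN, A_TURN)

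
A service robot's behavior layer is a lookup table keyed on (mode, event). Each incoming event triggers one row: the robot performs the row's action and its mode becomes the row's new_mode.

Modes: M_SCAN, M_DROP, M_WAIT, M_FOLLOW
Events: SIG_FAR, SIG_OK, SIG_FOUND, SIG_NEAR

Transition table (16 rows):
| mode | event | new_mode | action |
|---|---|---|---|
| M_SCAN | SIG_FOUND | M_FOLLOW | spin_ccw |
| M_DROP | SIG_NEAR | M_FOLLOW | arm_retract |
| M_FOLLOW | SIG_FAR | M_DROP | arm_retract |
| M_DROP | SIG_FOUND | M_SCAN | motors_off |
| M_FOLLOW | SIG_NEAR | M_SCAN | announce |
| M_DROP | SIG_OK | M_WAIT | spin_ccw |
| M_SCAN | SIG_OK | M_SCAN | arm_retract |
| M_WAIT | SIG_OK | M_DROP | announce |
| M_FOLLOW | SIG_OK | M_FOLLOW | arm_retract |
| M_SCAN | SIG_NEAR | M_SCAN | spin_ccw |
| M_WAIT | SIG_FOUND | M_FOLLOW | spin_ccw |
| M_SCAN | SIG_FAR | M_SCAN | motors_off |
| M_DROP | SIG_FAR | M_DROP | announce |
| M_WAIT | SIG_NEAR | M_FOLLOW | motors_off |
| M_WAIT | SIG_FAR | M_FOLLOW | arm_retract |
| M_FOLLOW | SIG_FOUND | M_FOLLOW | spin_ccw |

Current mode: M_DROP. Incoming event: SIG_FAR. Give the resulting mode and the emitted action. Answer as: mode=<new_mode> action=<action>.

mode=M_DROP action=announce

current mode = M_DROP; filter table to that mode:
  (M_DROP, SIG_NEAR) → (M_FOLLOW, arm_retract)
  (M_DROP, SIG_FOUND) → (M_SCAN, motors_off)
  (M_DROP, SIG_OK) → (M_WAIT, spin_ccw)
  (M_DROP, SIG_FAR) → (M_DROP, announce)  ← event matches
event = SIG_FAR selects (M_DROP, announce)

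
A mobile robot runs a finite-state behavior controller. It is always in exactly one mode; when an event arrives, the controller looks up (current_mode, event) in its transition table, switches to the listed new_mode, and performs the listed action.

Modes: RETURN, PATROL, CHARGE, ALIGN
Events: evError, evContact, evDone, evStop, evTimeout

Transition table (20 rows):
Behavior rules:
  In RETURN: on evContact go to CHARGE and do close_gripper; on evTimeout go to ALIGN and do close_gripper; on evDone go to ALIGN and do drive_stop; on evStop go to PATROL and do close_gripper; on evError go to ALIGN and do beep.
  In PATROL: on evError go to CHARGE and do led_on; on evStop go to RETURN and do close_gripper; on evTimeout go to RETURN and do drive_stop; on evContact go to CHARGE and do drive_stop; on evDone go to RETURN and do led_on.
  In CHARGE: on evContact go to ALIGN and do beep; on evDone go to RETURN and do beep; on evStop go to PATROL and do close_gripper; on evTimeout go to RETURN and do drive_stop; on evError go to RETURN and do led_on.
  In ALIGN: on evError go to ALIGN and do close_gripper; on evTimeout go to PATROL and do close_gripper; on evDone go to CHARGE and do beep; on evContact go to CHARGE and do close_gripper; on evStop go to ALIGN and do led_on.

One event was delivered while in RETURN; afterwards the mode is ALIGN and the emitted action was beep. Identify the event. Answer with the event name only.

evError

try evError: (RETURN, evError) → (ALIGN, beep)  ← matches
try evContact: (RETURN, evContact) → (CHARGE, close_gripper)
try evDone: (RETURN, evDone) → (ALIGN, drive_stop)
try evStop: (RETURN, evStop) → (PATROL, close_gripper)
try evTimeout: (RETURN, evTimeout) → (ALIGN, close_gripper)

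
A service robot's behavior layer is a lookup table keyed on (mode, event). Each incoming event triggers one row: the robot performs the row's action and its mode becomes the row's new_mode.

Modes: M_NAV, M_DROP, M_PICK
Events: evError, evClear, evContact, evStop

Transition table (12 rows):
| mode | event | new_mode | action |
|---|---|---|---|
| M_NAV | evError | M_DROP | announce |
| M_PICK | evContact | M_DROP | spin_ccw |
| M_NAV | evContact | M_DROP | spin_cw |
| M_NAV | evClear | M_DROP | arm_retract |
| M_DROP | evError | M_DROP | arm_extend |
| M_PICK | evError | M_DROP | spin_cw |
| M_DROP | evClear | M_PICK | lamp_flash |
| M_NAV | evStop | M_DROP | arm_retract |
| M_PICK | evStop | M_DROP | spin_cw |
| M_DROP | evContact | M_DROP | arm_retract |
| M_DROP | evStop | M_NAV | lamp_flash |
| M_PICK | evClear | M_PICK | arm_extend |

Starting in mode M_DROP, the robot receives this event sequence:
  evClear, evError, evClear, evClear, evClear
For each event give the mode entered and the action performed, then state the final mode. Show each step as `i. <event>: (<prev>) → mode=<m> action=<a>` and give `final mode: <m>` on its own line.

1. evClear: (M_DROP) → mode=M_PICK action=lamp_flash
2. evError: (M_PICK) → mode=M_DROP action=spin_cw
3. evClear: (M_DROP) → mode=M_PICK action=lamp_flash
4. evClear: (M_PICK) → mode=M_PICK action=arm_extend
5. evClear: (M_PICK) → mode=M_PICK action=arm_extend

final mode: M_PICK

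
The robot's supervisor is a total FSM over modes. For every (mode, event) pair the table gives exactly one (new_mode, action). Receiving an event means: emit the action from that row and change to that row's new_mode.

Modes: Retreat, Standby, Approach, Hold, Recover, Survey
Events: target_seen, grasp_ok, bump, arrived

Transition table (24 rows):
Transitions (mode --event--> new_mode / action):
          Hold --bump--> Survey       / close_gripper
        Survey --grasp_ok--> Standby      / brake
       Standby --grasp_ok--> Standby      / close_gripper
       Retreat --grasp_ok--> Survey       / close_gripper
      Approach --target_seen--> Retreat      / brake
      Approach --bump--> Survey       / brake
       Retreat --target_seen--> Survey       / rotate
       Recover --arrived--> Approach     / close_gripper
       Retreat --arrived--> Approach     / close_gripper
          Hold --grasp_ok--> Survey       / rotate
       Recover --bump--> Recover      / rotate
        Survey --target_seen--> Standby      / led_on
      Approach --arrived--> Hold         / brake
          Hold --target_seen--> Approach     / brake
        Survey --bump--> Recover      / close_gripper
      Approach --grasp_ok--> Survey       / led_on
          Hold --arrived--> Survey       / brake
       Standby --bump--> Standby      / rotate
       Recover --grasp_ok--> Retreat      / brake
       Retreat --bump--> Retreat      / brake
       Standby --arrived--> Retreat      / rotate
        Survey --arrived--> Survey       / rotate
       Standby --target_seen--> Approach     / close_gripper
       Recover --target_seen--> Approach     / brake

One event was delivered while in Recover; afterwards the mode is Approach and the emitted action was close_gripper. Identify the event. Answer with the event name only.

try target_seen: (Recover, target_seen) → (Approach, brake)
try grasp_ok: (Recover, grasp_ok) → (Retreat, brake)
try bump: (Recover, bump) → (Recover, rotate)
try arrived: (Recover, arrived) → (Approach, close_gripper)  ← matches

arrived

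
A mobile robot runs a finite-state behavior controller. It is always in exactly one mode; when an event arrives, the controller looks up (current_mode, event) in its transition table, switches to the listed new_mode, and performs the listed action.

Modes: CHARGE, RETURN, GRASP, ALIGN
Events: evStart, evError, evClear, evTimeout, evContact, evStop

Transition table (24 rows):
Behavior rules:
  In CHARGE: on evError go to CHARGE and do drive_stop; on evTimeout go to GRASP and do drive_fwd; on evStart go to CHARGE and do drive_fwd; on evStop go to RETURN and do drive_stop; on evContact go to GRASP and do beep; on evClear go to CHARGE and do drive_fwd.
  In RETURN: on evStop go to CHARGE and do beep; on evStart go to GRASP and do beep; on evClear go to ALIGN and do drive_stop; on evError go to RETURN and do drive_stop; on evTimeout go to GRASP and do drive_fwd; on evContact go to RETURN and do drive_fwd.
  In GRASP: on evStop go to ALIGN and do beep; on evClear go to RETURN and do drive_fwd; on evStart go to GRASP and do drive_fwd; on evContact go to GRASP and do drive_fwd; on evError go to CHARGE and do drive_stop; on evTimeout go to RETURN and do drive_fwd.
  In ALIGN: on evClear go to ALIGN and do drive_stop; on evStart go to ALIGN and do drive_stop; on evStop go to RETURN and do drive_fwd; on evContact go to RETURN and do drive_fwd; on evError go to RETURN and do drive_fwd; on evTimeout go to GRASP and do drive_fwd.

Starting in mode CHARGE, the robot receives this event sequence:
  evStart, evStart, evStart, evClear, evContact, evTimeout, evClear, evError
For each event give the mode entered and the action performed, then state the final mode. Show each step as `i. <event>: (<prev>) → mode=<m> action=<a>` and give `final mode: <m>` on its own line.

1. evStart: (CHARGE) → mode=CHARGE action=drive_fwd
2. evStart: (CHARGE) → mode=CHARGE action=drive_fwd
3. evStart: (CHARGE) → mode=CHARGE action=drive_fwd
4. evClear: (CHARGE) → mode=CHARGE action=drive_fwd
5. evContact: (CHARGE) → mode=GRASP action=beep
6. evTimeout: (GRASP) → mode=RETURN action=drive_fwd
7. evClear: (RETURN) → mode=ALIGN action=drive_stop
8. evError: (ALIGN) → mode=RETURN action=drive_fwd

final mode: RETURN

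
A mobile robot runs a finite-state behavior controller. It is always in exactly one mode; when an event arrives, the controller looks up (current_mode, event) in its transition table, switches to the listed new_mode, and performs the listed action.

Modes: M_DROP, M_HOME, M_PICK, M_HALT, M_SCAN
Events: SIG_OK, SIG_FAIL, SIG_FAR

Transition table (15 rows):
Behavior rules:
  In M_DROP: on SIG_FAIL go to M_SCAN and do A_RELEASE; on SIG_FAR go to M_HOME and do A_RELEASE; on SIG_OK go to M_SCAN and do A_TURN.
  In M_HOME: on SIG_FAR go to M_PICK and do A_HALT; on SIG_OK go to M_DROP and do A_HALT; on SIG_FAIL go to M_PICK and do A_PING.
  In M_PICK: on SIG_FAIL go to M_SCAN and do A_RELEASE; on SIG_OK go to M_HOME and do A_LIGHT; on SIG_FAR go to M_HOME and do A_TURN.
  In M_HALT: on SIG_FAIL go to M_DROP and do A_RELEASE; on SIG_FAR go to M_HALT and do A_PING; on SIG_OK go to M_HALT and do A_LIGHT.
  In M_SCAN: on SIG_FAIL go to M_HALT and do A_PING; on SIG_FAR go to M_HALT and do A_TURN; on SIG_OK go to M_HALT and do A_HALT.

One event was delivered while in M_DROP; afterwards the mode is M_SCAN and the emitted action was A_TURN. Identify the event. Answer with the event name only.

SIG_OK

try SIG_OK: (M_DROP, SIG_OK) → (M_SCAN, A_TURN)  ← matches
try SIG_FAIL: (M_DROP, SIG_FAIL) → (M_SCAN, A_RELEASE)
try SIG_FAR: (M_DROP, SIG_FAR) → (M_HOME, A_RELEASE)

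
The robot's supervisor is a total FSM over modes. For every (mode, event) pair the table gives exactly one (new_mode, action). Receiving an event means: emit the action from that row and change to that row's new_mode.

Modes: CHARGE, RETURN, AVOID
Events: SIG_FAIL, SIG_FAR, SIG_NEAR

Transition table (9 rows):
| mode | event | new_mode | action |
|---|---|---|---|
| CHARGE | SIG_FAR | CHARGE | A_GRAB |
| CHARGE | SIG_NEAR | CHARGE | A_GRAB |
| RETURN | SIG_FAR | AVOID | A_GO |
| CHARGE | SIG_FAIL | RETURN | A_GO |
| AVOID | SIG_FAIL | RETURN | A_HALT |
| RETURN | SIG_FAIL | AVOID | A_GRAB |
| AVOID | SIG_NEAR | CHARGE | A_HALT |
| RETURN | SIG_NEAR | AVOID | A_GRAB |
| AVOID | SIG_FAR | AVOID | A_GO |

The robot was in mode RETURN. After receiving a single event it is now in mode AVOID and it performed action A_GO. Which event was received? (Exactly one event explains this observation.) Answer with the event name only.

SIG_FAR

try SIG_FAIL: (RETURN, SIG_FAIL) → (AVOID, A_GRAB)
try SIG_FAR: (RETURN, SIG_FAR) → (AVOID, A_GO)  ← matches
try SIG_NEAR: (RETURN, SIG_NEAR) → (AVOID, A_GRAB)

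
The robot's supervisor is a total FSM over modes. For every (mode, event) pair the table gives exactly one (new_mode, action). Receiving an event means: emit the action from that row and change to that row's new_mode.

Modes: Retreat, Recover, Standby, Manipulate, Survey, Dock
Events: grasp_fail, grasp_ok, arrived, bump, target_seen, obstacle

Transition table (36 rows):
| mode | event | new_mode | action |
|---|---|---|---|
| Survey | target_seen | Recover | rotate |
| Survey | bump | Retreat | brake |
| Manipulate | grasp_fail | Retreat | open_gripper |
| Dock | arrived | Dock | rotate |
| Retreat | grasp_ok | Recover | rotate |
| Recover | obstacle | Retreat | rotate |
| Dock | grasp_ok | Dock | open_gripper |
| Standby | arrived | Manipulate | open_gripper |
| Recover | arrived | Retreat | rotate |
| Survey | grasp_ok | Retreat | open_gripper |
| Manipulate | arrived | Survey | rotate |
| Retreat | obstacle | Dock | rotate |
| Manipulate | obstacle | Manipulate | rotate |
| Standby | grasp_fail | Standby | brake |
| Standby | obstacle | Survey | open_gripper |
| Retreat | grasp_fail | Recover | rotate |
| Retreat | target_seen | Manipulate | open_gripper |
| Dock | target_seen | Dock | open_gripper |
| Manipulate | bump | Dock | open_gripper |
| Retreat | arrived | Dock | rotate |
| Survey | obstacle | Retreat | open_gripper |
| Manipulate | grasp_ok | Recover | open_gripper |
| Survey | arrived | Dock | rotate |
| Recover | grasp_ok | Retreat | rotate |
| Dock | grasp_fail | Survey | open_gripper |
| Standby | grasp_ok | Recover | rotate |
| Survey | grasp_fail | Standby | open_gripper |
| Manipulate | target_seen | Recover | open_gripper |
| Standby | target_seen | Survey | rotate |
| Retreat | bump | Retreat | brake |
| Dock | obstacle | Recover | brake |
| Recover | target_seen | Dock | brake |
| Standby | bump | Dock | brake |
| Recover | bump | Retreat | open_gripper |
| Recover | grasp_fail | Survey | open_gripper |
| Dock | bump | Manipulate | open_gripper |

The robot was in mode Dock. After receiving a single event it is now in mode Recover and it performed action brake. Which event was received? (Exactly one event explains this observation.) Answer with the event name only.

obstacle

try grasp_fail: (Dock, grasp_fail) → (Survey, open_gripper)
try grasp_ok: (Dock, grasp_ok) → (Dock, open_gripper)
try arrived: (Dock, arrived) → (Dock, rotate)
try bump: (Dock, bump) → (Manipulate, open_gripper)
try target_seen: (Dock, target_seen) → (Dock, open_gripper)
try obstacle: (Dock, obstacle) → (Recover, brake)  ← matches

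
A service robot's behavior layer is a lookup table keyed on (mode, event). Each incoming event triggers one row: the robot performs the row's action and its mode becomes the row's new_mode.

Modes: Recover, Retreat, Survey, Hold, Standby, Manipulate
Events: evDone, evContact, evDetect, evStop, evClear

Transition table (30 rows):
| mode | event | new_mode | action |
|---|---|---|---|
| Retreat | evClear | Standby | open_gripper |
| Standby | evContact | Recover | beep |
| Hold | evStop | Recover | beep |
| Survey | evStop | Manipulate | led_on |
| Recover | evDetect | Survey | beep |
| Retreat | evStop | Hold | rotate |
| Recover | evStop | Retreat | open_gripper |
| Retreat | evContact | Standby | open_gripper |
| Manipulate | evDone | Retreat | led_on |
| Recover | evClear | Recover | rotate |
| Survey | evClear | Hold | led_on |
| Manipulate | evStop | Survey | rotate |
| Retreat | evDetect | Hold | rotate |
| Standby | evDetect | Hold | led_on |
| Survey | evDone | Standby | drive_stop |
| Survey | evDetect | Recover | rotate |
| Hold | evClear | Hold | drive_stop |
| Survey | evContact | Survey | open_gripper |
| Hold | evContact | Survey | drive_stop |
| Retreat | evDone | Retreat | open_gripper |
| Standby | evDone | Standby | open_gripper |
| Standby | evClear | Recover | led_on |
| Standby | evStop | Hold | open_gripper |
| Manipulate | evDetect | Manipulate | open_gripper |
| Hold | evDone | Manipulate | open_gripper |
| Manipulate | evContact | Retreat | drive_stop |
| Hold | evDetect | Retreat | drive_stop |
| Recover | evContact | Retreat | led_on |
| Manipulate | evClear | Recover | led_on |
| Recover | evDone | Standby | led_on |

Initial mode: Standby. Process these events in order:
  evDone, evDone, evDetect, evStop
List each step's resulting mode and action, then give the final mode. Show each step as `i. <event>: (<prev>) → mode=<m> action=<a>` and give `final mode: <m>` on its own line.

final mode: Recover

1. evDone: (Standby) → mode=Standby action=open_gripper
2. evDone: (Standby) → mode=Standby action=open_gripper
3. evDetect: (Standby) → mode=Hold action=led_on
4. evStop: (Hold) → mode=Recover action=beep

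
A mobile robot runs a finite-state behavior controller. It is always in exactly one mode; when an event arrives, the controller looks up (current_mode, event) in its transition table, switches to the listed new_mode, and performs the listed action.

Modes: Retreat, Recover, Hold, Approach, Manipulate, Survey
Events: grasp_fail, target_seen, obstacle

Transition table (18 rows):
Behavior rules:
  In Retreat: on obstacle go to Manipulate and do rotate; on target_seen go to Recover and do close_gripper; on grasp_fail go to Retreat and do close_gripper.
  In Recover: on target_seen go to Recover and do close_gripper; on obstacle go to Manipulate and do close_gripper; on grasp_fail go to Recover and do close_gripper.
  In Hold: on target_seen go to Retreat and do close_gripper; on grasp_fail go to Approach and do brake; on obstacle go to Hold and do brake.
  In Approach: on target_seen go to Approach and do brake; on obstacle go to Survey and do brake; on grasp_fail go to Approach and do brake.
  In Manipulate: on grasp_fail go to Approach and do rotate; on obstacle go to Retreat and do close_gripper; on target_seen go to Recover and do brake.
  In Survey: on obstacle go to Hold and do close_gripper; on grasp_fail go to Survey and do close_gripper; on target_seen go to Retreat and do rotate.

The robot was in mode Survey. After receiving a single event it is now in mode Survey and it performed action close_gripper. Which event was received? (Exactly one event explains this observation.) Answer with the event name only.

grasp_fail

try grasp_fail: (Survey, grasp_fail) → (Survey, close_gripper)  ← matches
try target_seen: (Survey, target_seen) → (Retreat, rotate)
try obstacle: (Survey, obstacle) → (Hold, close_gripper)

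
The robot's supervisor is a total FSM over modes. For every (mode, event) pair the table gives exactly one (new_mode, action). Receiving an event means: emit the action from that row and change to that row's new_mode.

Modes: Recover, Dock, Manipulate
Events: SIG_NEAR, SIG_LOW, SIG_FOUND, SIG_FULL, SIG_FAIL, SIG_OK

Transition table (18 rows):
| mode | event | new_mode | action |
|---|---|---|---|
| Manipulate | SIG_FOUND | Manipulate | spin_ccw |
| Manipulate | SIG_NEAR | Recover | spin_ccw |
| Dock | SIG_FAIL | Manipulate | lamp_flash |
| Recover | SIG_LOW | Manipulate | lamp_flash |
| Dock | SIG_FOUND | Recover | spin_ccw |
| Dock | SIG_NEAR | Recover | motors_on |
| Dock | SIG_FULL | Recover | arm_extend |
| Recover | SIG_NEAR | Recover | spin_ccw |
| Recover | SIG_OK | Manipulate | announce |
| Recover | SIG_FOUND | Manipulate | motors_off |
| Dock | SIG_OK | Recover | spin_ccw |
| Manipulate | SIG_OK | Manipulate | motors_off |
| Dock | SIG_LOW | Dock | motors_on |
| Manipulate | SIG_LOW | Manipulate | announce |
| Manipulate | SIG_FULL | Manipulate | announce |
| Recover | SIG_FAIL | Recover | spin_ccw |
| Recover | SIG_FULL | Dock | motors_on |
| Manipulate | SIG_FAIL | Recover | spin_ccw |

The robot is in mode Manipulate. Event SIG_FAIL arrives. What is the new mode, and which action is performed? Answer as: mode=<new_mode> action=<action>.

mode=Recover action=spin_ccw

current mode = Manipulate; filter table to that mode:
  (Manipulate, SIG_FOUND) → (Manipulate, spin_ccw)
  (Manipulate, SIG_NEAR) → (Recover, spin_ccw)
  (Manipulate, SIG_OK) → (Manipulate, motors_off)
  (Manipulate, SIG_LOW) → (Manipulate, announce)
  (Manipulate, SIG_FULL) → (Manipulate, announce)
  (Manipulate, SIG_FAIL) → (Recover, spin_ccw)  ← event matches
event = SIG_FAIL selects (Recover, spin_ccw)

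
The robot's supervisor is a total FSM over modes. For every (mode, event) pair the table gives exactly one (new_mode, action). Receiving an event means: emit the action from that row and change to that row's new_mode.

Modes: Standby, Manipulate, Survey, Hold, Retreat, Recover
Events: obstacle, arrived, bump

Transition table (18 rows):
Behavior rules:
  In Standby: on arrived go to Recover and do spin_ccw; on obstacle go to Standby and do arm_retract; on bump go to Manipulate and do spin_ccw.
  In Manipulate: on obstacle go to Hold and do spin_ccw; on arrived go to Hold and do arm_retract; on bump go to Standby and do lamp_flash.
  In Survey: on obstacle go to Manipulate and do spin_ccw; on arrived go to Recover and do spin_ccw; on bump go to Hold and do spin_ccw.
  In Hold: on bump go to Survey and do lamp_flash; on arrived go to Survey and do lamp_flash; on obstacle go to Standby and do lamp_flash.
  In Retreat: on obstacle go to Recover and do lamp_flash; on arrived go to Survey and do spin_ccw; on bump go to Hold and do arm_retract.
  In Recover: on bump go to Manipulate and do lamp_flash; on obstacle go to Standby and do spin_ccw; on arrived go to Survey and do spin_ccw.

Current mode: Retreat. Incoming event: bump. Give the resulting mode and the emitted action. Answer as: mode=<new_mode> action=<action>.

current mode = Retreat; filter table to that mode:
  (Retreat, obstacle) → (Recover, lamp_flash)
  (Retreat, arrived) → (Survey, spin_ccw)
  (Retreat, bump) → (Hold, arm_retract)  ← event matches
event = bump selects (Hold, arm_retract)

mode=Hold action=arm_retract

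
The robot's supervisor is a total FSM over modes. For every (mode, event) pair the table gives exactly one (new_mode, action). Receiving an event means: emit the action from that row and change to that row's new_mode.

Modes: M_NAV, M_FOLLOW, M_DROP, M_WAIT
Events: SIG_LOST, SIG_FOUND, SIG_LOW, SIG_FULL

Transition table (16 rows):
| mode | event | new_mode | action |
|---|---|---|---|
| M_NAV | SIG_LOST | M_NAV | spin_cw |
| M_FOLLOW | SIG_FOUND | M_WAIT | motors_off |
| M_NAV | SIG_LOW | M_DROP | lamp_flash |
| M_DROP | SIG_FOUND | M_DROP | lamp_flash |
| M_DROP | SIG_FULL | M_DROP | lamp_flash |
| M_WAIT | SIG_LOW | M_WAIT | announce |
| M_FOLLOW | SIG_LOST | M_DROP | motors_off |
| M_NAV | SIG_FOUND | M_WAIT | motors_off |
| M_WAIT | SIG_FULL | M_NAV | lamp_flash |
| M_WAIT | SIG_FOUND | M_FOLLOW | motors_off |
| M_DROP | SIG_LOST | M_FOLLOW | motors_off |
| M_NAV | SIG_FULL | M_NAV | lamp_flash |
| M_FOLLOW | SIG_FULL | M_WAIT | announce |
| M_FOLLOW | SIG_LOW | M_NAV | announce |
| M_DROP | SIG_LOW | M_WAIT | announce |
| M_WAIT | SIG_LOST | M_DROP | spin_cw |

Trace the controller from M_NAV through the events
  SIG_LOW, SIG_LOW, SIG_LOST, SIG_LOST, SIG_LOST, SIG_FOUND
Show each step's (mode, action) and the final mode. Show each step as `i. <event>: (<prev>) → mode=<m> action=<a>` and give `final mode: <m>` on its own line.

final mode: M_DROP

1. SIG_LOW: (M_NAV) → mode=M_DROP action=lamp_flash
2. SIG_LOW: (M_DROP) → mode=M_WAIT action=announce
3. SIG_LOST: (M_WAIT) → mode=M_DROP action=spin_cw
4. SIG_LOST: (M_DROP) → mode=M_FOLLOW action=motors_off
5. SIG_LOST: (M_FOLLOW) → mode=M_DROP action=motors_off
6. SIG_FOUND: (M_DROP) → mode=M_DROP action=lamp_flash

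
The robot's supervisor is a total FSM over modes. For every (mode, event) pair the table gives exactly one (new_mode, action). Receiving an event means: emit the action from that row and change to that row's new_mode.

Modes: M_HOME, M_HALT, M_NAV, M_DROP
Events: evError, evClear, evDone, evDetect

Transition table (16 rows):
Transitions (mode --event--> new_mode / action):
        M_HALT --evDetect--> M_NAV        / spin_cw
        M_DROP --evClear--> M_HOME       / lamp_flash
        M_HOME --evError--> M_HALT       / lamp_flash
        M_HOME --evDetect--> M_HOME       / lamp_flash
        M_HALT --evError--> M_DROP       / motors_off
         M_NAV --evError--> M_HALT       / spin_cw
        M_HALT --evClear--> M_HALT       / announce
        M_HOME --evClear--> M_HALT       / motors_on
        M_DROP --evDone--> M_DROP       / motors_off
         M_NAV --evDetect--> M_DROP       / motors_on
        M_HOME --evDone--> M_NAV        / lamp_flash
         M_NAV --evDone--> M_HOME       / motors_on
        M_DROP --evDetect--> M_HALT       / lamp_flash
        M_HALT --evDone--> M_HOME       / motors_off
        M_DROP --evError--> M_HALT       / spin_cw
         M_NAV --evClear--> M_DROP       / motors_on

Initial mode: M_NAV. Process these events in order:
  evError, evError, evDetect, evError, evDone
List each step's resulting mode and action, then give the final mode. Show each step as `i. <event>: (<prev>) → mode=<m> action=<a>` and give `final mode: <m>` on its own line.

final mode: M_DROP

1. evError: (M_NAV) → mode=M_HALT action=spin_cw
2. evError: (M_HALT) → mode=M_DROP action=motors_off
3. evDetect: (M_DROP) → mode=M_HALT action=lamp_flash
4. evError: (M_HALT) → mode=M_DROP action=motors_off
5. evDone: (M_DROP) → mode=M_DROP action=motors_off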